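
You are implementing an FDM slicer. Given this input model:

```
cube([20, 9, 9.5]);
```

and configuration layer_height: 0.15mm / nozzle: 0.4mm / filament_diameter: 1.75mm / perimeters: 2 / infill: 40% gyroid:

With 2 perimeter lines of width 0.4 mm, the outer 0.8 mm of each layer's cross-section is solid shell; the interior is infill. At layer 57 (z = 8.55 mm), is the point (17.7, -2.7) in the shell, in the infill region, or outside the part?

outside

At z = 8.55 mm: the 20×9 cube contributes its full rectangle. Overall, the cross-section is a single solid region. The nearest boundary edge runs (0.00, 0.00)→(20.00, 0.00); distance from the point to it = 2.70 mm. The point is not inside any of the regions above, so it lies outside the cross-section (2.70 mm from the nearest boundary).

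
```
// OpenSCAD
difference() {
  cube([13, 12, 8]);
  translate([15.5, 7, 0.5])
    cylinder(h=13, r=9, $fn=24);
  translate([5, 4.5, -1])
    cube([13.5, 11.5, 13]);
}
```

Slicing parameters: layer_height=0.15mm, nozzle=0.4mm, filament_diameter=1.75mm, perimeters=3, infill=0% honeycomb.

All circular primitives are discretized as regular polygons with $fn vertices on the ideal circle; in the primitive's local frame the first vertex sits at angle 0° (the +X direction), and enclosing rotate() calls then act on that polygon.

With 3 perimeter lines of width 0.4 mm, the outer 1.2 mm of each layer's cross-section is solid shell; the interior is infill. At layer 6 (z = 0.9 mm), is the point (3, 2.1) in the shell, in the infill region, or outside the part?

At z = 0.9 mm: the cube is present — its section is the full 13×12 rectangle; the r=9 cylinder at (15.5, 7) contributes a regular 24-gon of circumradius 9; the 13.5×11.5 cube at (5, 4.5) contributes its full rectangle; Subtracting the remaining from the first: starting from the 13×12 cube, the r=9 cylinder at (15.5, 7) partially overlaps it — only the 67.78 mm² overlap (of its 251.57 mm²) is removed, clipping the outline; the 13.5×11.5 cube at (5, 4.5) partially overlaps it — only the 14.36 mm² overlap (of its 155.25 mm²) is removed, clipping the outline — 1 connected region. Overall, the cross-section is a single solid region. The nearest boundary edge runs (9.96, 0.00)→(0.00, 0.00); distance from the point to it = 2.10 mm. The point is inside the cross-section and 2.10 mm from the nearest boundary — more than the 1.2 mm shell width (3 × 0.4), so it's in the infill interior.

infill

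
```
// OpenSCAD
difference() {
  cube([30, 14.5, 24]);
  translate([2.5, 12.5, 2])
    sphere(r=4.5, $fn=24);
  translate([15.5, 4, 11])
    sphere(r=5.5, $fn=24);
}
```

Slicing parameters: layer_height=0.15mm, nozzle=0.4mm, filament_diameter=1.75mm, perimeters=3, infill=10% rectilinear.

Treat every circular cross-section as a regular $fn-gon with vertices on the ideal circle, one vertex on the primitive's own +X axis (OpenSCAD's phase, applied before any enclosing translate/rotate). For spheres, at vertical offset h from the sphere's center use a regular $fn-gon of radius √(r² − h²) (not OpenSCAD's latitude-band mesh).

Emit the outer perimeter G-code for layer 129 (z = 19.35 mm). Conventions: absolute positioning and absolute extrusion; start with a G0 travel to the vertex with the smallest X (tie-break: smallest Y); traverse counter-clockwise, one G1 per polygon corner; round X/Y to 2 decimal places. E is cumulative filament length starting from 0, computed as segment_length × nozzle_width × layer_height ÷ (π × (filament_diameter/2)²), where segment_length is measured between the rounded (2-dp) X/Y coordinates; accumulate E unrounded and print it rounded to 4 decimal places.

G0 X0.00 Y0.00 Z19.35
G1 X30.00 Y0.00 E0.7484
G1 X30.00 Y14.50 E1.1101
G1 X0.00 Y14.50 E1.8584
G1 X0.00 Y0.00 E2.2201

At z = 19.35 mm: the 30×14.5 cube contributes its full rectangle; the sphere at (2.5, 12.5) is absent (|z−center|=17.350 > r=4.5); the sphere at (15.5, 4) is not intersected at this z (|z−center|=8.350 > r=5.5); Subtracting the remaining from the first: none of the subtracted shapes is present at this height, so the 30×14.5 cube is unchanged — 1 connected region. The outline is a single polygon with 4 vertices. Extrusion per mm of travel: 0.4 × 0.15 / (π × 0.875²) = 0.024945. Accumulating E over each segment gives final E = 2.2201.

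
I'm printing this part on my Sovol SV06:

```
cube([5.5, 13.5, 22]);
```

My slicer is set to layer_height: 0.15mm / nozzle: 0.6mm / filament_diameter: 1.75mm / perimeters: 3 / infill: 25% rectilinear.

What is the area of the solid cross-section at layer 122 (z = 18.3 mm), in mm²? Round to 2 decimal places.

At z = 18.3 mm: the cube is present — its section is the full 5.5×13.5 rectangle (area 74.25 mm²). Overall, the cross-section is a single solid region. Net area = 74.25 mm².

74.25 mm²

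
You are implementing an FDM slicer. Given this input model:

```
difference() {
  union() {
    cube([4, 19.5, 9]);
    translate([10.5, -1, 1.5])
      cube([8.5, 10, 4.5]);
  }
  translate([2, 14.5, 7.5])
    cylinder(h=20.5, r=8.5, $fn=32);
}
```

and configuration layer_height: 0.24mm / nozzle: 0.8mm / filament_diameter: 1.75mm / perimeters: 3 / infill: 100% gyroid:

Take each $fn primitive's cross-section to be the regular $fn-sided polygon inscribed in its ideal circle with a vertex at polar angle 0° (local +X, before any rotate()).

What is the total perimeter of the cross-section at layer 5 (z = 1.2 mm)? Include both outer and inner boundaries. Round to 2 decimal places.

47.00 mm

At z = 1.2 mm: the 4×19.5 cube contributes its full rectangle (perimeter 47.00 mm); the cube at (10.5, -1) is absent (z outside [1.5, 6]); Combining (union): only the 4×19.5 cube is present, so the union is just that shape — boundary = 47.00 mm; the cylinder at (2, 14.5) is not intersected at this z (z outside [7.5, 28]); Subtracting the remaining from the first: none of the subtracted shapes is present at this height, so that combined region is unchanged — boundary = 47.00 mm. Overall, the cross-section is a single solid region. Total boundary length (outer) = 47.00 mm.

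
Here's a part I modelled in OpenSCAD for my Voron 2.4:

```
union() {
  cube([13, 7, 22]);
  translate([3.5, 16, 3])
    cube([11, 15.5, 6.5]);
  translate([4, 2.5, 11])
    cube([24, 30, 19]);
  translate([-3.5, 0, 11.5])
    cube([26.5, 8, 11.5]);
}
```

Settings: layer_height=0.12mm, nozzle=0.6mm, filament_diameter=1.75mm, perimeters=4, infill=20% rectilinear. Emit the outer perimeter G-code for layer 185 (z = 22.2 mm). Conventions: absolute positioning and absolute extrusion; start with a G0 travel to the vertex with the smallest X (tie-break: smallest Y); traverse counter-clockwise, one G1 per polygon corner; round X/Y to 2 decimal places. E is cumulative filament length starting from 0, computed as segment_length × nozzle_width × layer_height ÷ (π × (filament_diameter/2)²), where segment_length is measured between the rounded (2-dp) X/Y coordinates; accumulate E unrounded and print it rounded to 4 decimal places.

G0 X-3.50 Y0.00 Z22.20
G1 X23.00 Y0.00 E0.7933
G1 X23.00 Y2.50 E0.8681
G1 X28.00 Y2.50 E1.0178
G1 X28.00 Y32.50 E1.9158
G1 X4.00 Y32.50 E2.6342
G1 X4.00 Y8.00 E3.3676
G1 X-3.50 Y8.00 E3.5921
G1 X-3.50 Y0.00 E3.8316

At z = 22.2 mm: the cube is not intersected at this z (z outside [0, 22]); the cube at (3.5, 16) is absent (z outside [3, 9.5]); the 24×30 cube at (4, 2.5) contributes its full rectangle; the 26.5×8 cube at (-3.5, 0) contributes its full rectangle; Combining (union): the regions partially overlap (shared area 104.50 mm²), so overlapping operands fuse into one piece — 1 connected region. The outline is a single polygon with 8 vertices. Extrusion per mm of travel: 0.6 × 0.12 / (π × 0.875²) = 0.029934. Accumulating E over each segment gives final E = 3.8316.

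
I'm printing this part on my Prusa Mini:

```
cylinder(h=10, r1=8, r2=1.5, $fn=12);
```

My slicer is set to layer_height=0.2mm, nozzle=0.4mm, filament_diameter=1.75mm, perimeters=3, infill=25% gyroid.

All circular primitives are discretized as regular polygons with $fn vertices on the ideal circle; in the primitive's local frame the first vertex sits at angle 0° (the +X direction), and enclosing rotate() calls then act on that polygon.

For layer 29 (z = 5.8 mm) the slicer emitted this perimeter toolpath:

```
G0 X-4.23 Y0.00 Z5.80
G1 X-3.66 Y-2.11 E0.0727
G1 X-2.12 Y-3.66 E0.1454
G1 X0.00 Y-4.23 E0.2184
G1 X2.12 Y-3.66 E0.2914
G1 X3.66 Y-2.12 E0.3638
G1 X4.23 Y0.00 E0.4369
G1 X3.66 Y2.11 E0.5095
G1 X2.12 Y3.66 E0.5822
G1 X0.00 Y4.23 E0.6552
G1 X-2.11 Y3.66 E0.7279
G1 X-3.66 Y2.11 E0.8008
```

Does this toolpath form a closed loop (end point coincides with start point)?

no

Start point (G0): (-4.23, 0.00). End point (last G1): the path does not return to the start — open.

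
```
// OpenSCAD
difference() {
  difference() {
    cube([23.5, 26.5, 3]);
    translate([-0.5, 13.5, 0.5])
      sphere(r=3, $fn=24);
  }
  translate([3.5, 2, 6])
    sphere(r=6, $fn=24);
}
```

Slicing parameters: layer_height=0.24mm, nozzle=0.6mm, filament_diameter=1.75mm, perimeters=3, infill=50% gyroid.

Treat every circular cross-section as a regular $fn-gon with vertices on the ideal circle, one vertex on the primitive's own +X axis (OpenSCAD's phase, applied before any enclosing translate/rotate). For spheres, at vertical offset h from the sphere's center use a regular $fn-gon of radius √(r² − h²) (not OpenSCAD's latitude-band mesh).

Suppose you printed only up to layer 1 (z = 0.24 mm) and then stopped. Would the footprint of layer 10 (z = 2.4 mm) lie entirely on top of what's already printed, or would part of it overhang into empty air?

part overhangs

Compare the two slices. At z = 0.24: the cube is present — its section is the full 23.5×26.5 rectangle (area 622.75 mm²); the r=3 sphere at (-0.5, 13.5) contributes a regular 24-gon of circumradius √(3²−0.26²) = 2.989 (area = (24/2)·2.989²·sin(360°/24) = 27.74 mm²); After the difference (first − rest): starting from the 23.5×26.5 cube (622.75 mm²), the r=3 sphere at (-0.5, 13.5) partially overlaps it — only the 10.92 mm² overlap (of its 27.74 mm²) is removed, clipping the outline — area = 611.83 mm²; the r=6 sphere at (3.5, 2) slices to a regular 24-gon of circumradius 1.680 (√(r²−h²) with h=5.76 from center) (area = (24/2)·1.680²·sin(360°/24) = 8.77 mm²); After the difference (first − rest): starting from that combined region (611.83 mm²), the r=6 sphere at (3.5, 2) lies wholly inside it (removes its full 8.77 mm² and its 10.53 mm outline becomes a hole wall) — area = 603.07 mm². At z = 2.4: the cube is present — its section is the full 23.5×26.5 rectangle (area 622.75 mm²); the r=3 sphere at (-0.5, 13.5) contributes a regular 24-gon of circumradius √(3²−1.9²) = 2.322 (area = (24/2)·2.322²·sin(360°/24) = 16.74 mm²); Taking the first minus the rest: starting from the 23.5×26.5 cube (622.75 mm²), the r=3 sphere at (-0.5, 13.5) partially overlaps it — only the 6.08 mm² overlap (of its 16.74 mm²) is removed, clipping the outline — area = 616.67 mm²; the r=6 sphere at (3.5, 2) slices to a regular 24-gon of circumradius 4.800 (√(r²−h²) with h=3.6 from center) (area = (24/2)·4.800²·sin(360°/24) = 71.56 mm²); Taking the first minus the rest: starting from the result so far (616.67 mm²), the r=6 sphere at (3.5, 2) partially overlaps it — only the 49.20 mm² overlap (of its 71.56 mm²) is removed, clipping the outline — area = 567.47 mm². Checking containment: at z = 2.4 the cross-section extends beyond the z = 0.24 cross-section by about 4.83 mm².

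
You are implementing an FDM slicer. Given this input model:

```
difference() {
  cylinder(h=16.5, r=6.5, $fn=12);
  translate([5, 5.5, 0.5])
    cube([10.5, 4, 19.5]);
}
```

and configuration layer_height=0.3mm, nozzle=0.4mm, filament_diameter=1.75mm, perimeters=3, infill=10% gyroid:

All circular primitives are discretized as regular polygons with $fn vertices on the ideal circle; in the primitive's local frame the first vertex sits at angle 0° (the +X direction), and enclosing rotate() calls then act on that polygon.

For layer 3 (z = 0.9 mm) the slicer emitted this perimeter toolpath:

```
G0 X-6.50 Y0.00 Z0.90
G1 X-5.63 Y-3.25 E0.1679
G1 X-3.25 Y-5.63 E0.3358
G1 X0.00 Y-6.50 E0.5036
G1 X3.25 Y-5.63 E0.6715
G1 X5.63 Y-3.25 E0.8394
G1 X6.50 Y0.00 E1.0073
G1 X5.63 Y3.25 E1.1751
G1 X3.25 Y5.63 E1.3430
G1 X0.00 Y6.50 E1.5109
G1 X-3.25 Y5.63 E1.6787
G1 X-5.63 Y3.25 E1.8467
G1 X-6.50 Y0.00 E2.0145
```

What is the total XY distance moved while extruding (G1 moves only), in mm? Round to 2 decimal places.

40.38 mm

Sum the Euclidean lengths of each G1 segment: total = 40.38 mm.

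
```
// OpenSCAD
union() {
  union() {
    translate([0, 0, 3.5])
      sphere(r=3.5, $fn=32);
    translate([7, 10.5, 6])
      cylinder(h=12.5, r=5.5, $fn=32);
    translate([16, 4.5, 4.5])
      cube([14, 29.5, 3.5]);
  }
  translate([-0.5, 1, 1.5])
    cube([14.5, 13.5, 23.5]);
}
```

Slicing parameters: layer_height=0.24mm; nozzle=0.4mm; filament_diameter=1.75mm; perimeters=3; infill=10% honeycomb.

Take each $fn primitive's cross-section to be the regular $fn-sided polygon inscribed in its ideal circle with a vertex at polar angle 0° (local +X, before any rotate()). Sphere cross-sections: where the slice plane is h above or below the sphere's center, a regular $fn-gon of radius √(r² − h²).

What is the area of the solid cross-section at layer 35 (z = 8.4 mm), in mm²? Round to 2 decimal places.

At z = 8.4 mm: the sphere is not intersected at this z (|z−center|=4.900 > r=3.5); the cylinder at (7, 10.5): section is a regular 32-gon, circumradius r=5.5 (area = (32/2)·5.500²·sin(360°/32) = 94.42 mm²); the cube at (16, 4.5) is not intersected at this z (z outside [4.5, 8]); Merging all regions: only the r=5.5 cylinder at (7, 10.5) is present, so the union is just that shape — area = 94.42 mm²; the cube at (-0.5, 1) (footprint 14.5×13.5) is included at this height (area 195.75 mm²); Taking the union: the regions partially overlap — summed areas 290.17 mm² minus the doubly-counted overlap 86.79 mm² gives 203.38 mm² — area = 203.38 mm². Overall, the cross-section is a single solid region. Net area = 203.38 mm².

203.38 mm²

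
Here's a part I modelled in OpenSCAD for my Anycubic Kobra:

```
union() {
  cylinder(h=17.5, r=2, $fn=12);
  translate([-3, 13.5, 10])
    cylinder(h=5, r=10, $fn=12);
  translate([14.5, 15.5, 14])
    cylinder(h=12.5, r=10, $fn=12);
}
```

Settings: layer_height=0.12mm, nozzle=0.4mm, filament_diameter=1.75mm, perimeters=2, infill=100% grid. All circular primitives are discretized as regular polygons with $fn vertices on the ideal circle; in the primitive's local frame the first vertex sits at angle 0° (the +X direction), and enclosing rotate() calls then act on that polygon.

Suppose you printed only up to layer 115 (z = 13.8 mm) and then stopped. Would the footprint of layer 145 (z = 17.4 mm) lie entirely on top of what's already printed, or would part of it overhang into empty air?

Compare the two slices. At z = 13.8: the r=2 cylinder contributes a regular 12-gon of circumradius 2 (area = (12/2)·2.000²·sin(360°/12) = 12.00 mm²); the r=10 cylinder at (-3, 13.5) contributes a regular 12-gon of circumradius 10 (area = (12/2)·10.000²·sin(360°/12) = 300.00 mm²); the cylinder at (14.5, 15.5) is not intersected at this z (z outside [14, 26.5]); Taking the union: the 2 present regions are separate (no shared area or edge), so areas and boundary lengths simply add and each stays a separate island — area = 312.00 mm². At z = 17.4: the cylinder: section is a regular 12-gon, circumradius r=2 (area = (12/2)·2.000²·sin(360°/12) = 12.00 mm²); the cylinder at (-3, 13.5) is absent (z outside [10, 15]); the r=10 cylinder at (14.5, 15.5) gives a regular 12-gon of circumradius 10 (constant along its height) (area = (12/2)·10.000²·sin(360°/12) = 300.00 mm²); Taking the union: the 2 present regions are separate (no shared area or edge), so areas and boundary lengths simply add and each stays a separate island — area = 312.00 mm². Checking containment: at z = 17.4 the cross-section extends beyond the z = 13.8 cross-section by about 289.01 mm².

part overhangs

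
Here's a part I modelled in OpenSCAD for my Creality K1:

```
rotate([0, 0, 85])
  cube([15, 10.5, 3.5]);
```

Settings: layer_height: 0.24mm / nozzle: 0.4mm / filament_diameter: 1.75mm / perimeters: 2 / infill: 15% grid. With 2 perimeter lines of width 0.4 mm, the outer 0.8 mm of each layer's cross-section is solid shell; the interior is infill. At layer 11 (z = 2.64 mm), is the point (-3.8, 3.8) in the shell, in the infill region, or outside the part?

At z = 2.64 mm: the 15×10.5 cube contributes its full rectangle; (whole slice rotated 85° about Z — lengths, areas and connectivity unchanged). Overall, the cross-section is a single solid region. Undo the 85° rotation: the query point maps to (3.454, 4.117) in the un-rotated model frame. The nearest boundary edge runs (0.00, 10.50)→(0.00, 0.00); distance from the point to it = 3.45 mm. The point is inside the cross-section and 3.45 mm from the nearest boundary — more than the 0.8 mm shell width (2 × 0.4), so it's in the infill interior.

infill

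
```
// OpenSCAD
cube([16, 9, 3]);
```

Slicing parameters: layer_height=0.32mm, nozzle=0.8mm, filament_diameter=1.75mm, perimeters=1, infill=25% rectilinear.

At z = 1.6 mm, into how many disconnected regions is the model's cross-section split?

1

At z = 1.6 mm: the cube is present — its section is the full 16×9 rectangle. The result has 1 disconnected region.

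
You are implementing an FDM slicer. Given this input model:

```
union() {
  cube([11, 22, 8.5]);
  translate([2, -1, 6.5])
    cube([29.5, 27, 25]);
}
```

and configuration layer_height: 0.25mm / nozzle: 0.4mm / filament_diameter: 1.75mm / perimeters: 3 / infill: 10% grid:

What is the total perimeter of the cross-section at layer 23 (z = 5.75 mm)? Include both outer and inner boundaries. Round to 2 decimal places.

At z = 5.75 mm: the 11×22 cube contributes its full rectangle (perimeter 66.00 mm); the cube at (2, -1) is absent (z outside [6.5, 31.5]); Combining (union): only the 11×22 cube is present, so the union is just that shape — boundary = 66.00 mm. Overall, the cross-section is a single solid region. Total boundary length (outer) = 66.00 mm.

66.00 mm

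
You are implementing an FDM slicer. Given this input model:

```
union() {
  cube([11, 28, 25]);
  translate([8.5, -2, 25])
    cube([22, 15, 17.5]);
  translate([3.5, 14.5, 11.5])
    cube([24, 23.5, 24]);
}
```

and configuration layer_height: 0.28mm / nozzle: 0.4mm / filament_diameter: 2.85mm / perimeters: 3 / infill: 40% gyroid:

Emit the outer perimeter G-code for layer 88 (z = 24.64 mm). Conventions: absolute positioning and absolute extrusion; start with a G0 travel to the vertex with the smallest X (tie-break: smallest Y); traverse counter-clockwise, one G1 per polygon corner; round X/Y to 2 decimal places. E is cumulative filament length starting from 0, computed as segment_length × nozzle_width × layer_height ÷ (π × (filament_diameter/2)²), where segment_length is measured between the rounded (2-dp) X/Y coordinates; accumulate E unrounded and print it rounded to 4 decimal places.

G0 X0.00 Y0.00 Z24.64
G1 X11.00 Y0.00 E0.1931
G1 X11.00 Y14.50 E0.4477
G1 X27.50 Y14.50 E0.7374
G1 X27.50 Y38.00 E1.1500
G1 X3.50 Y38.00 E1.5713
G1 X3.50 Y28.00 E1.7469
G1 X0.00 Y28.00 E1.8083
G1 X0.00 Y0.00 E2.2999

At z = 24.64 mm: the cube is present — its section is the full 11×28 rectangle; the cube at (8.5, -2) is not intersected at this z (z outside [25, 42.5]); the cube at (3.5, 14.5) is present — its section is the full 24×23.5 rectangle; Combining (union): the regions partially overlap (shared area 101.25 mm²), so overlapping operands fuse into one piece — 1 connected region. The outline is a single polygon with 8 vertices. Extrusion per mm of travel: 0.4 × 0.28 / (π × 1.425²) = 0.017557. Accumulating E over each segment gives final E = 2.2999.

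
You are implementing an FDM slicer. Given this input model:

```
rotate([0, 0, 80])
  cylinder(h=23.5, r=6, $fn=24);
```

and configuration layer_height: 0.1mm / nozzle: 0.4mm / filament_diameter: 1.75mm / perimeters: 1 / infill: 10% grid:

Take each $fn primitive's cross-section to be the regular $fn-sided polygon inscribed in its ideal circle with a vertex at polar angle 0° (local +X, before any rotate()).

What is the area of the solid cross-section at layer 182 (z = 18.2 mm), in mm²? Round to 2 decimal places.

111.81 mm²

At z = 18.2 mm: the r=6 cylinder contributes a regular 24-gon of circumradius 6 (area = (24/2)·6.000²·sin(360°/24) = 111.81 mm²); (whole slice rotated 80° about Z — lengths, areas and connectivity unchanged). Overall, the cross-section is a single solid region. Net area = 111.81 mm².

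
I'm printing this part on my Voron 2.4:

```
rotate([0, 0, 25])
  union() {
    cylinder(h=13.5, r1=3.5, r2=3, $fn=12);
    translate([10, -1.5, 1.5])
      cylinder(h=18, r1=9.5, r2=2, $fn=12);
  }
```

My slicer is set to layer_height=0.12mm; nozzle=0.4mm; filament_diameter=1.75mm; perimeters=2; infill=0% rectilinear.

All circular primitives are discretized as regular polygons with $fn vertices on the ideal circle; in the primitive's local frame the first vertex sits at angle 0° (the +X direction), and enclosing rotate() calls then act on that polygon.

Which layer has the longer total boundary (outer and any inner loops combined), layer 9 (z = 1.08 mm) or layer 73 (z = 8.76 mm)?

layer 73 (z = 8.76 mm)

Layer 9 (z = 1.08): the cone: at t=0.080 of its height the radius interpolates to r₁+(r₂−r₁)t = 3.460, giving a regular 12-gon of that circumradius (perimeter = 2·12·3.460·sin(180°/12) = 21.49 mm); the cone at (10, -1.5) is absent (z outside [1.5, 19.5]); Taking the union: only the cone is present, so the union is just that shape — boundary = 21.49 mm; (rotated 25° about Z; rotation is an isometry so areas/perimeters/island counts are preserved). So its perimeter = 21.49 mm. Layer 73 (z = 8.76): the cone: at t=0.649 of its height the radius interpolates to r₁+(r₂−r₁)t = 3.176, giving a regular 12-gon of that circumradius (perimeter = 2·12·3.176·sin(180°/12) = 19.73 mm); the cone at (10, -1.5) (r1=9.5→r2=2) has section circumradius 6.475 here — a regular 12-gon (perimeter = 2·12·6.475·sin(180°/12) = 40.22 mm); Combining (union): the 2 present regions are separate (no shared area or edge), so areas and boundary lengths simply add and each stays a separate island — boundary = 59.95 mm; (whole slice rotated 25° about Z — lengths, areas and connectivity unchanged). So its perimeter = 59.95 mm. Layer 73 is larger (59.95 vs 21.49 mm).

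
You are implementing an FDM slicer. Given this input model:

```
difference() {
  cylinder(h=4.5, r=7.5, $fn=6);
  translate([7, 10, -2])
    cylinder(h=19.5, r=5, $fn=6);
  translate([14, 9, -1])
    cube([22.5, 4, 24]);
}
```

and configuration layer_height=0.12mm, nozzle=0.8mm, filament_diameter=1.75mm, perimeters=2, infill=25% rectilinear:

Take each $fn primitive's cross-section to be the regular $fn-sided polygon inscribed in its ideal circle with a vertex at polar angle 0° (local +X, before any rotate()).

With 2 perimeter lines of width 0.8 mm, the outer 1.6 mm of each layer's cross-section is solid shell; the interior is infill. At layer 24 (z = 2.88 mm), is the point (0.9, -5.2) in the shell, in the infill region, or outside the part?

At z = 2.88 mm: the cylinder: section is a regular 6-gon, circumradius r=7.5; the r=5 cylinder at (7, 10) contributes a regular 6-gon of circumradius 5; the cube at (14, 9) (footprint 22.5×4) is included at this height; Subtracting the remaining from the first: starting from the r=7.5 cylinder, the r=5 cylinder at (7, 10) misses the remaining region (no effect); the 22.5×4 cube at (14, 9) misses the remaining region (no effect) — 1 connected region. Overall, the cross-section is a single solid region. The nearest boundary edge runs (3.75, -6.50)→(-3.75, -6.50); distance from the point to it = 1.30 mm. The point is inside the cross-section, 1.30 mm from the nearest boundary — within the 1.6 mm shell band (2 × 0.8).

shell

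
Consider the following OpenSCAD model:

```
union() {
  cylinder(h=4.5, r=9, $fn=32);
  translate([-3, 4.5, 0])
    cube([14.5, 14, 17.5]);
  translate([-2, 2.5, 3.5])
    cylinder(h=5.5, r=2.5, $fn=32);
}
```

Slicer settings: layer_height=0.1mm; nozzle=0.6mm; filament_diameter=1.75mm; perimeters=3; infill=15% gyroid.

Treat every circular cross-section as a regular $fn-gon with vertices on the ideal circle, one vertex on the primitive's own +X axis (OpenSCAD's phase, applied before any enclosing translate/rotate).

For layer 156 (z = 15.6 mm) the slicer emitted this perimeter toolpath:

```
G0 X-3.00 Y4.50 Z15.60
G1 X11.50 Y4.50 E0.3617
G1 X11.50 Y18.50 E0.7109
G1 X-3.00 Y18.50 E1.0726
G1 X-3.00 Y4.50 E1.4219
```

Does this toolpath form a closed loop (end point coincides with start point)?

yes

Start point (G0): (-3.00, 4.50). End point (last G1): the path returns to the start — closed.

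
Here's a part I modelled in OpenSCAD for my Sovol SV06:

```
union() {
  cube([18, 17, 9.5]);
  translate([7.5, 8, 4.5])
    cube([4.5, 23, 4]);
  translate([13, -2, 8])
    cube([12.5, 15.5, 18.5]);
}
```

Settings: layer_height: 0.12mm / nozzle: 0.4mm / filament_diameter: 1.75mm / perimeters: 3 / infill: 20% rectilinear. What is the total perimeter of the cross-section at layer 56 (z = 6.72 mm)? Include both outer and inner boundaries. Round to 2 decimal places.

At z = 6.72 mm: the cube (footprint 18×17) is included at this height (perimeter 70.00 mm); the 4.5×23 cube at (7.5, 8) contributes its full rectangle (perimeter 55.00 mm); the cube at (13, -2) is absent (z outside [8, 26.5]); Taking the union: the regions partially overlap (shared area 40.50 mm²), so the edge portions inside another operand are dropped and the merged outline is re-measured after clipping — boundary = 98.00 mm. Overall, the cross-section is a single solid region. Total boundary length (outer) = 98.00 mm.

98.00 mm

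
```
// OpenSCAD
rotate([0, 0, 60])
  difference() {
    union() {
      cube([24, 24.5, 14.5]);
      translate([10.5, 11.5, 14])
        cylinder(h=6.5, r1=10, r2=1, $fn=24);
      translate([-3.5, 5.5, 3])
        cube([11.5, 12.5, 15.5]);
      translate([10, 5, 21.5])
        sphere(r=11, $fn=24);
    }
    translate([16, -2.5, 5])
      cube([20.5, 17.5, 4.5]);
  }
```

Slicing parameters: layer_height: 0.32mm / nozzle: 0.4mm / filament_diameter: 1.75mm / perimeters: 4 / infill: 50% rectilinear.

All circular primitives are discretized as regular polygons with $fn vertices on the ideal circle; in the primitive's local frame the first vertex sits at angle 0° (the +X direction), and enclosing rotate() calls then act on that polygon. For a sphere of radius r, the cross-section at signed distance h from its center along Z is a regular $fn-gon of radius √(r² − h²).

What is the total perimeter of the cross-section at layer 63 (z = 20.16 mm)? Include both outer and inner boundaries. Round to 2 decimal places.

At z = 20.16 mm: the cube does not reach this height (z outside [0, 14.5]); the cone at (10.5, 11.5) contributes a regular 24-gon of circumradius 1.471 (interpolated between r1=10 and r2=1 at t=0.948) (perimeter = 2·24·1.471·sin(180°/24) = 9.21 mm); the cube at (-3.5, 5.5) is not intersected at this z (z outside [3, 18.5]); the sphere at (10, 5): section is a regular 24-gon, circumradius = √(r²−h²) = √(11²−1.34²) = 10.918 (perimeter = 2·24·10.918·sin(180°/24) = 68.40 mm); Taking the union: the cone at (10.5, 11.5) lies entirely inside the r=11 sphere at (10, 5), so the union is just the r=11 sphere at (10, 5) — boundary = 68.40 mm; the cube at (16, -2.5) does not reach this height (z outside [5, 9.5]); Taking the first minus the rest: none of the subtracted shapes is present at this height, so the result so far is unchanged — boundary = 68.40 mm; (whole slice rotated 60° about Z — lengths, areas and connectivity unchanged). Overall, the cross-section is a single solid region. Total boundary length (outer) = 68.40 mm.

68.40 mm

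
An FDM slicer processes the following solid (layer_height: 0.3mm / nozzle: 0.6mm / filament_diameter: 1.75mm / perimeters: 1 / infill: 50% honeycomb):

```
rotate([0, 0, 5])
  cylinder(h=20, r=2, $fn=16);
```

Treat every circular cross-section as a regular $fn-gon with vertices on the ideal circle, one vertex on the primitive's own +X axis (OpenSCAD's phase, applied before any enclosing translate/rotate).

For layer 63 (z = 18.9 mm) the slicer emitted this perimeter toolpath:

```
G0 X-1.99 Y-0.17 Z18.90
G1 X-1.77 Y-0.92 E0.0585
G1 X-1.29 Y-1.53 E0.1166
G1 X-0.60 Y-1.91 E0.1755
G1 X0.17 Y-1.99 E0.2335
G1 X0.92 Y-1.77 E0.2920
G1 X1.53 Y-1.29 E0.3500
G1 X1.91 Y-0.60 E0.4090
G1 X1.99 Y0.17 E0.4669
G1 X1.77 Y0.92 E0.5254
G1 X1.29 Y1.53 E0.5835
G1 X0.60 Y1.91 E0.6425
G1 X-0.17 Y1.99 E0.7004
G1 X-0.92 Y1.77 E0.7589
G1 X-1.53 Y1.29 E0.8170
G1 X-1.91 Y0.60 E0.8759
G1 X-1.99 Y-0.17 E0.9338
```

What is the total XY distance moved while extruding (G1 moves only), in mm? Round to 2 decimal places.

12.48 mm

Sum the Euclidean lengths of each G1 segment: total = 12.48 mm.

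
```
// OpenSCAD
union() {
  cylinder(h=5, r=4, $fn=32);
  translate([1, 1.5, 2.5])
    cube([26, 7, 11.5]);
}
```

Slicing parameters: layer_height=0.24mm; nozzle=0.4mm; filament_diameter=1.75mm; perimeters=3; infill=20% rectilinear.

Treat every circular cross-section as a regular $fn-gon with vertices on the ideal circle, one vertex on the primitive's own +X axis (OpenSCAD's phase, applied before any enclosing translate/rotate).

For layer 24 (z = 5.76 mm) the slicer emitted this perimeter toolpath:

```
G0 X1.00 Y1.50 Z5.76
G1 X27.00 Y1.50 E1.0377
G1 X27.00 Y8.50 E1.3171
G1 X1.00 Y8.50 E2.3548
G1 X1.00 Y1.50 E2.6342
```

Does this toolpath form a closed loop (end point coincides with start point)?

Start point (G0): (1.00, 1.50). End point (last G1): the path returns to the start — closed.

yes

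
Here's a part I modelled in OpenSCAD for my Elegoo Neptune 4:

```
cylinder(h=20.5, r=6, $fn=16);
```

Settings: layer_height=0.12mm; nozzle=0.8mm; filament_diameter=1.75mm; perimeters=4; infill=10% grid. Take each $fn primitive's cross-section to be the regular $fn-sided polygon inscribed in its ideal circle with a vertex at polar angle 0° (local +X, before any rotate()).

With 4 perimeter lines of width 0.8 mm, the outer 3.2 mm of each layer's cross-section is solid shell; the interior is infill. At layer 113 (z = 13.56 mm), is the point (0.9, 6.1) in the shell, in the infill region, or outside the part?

At z = 13.56 mm: the r=6 cylinder gives a regular 16-gon of circumradius 6 (constant along its height). Overall, the cross-section is a single solid region. The nearest boundary edge runs (2.30, 5.54)→(0.00, 6.00); distance from the point to it = 0.27 mm. The point is not inside any of the regions above, so it lies outside the cross-section (0.27 mm from the nearest boundary).

outside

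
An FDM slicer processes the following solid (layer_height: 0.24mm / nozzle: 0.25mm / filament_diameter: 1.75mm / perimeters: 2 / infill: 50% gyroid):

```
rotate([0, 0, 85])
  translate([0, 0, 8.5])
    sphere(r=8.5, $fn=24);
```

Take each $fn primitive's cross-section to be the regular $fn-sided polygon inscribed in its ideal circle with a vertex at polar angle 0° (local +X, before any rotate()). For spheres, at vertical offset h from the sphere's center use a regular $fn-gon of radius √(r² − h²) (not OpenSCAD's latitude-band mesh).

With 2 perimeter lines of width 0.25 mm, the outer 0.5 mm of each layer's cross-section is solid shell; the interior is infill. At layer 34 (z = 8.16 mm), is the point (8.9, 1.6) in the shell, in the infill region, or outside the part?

outside

At z = 8.16 mm: the r=8.5 sphere slices to a regular 24-gon of circumradius 8.493 (√(r²−h²) with h=0.34 from center); (whole slice rotated 85° about Z — lengths, areas and connectivity unchanged). Overall, the cross-section is a single solid region. Undo the 85° rotation: the query point maps to (2.370, -8.727) in the un-rotated model frame. The nearest boundary edge runs (-0.00, -8.49)→(2.20, -8.20); distance from the point to it = 0.55 mm. The point is not inside any of the regions above, so it lies outside the cross-section (0.55 mm from the nearest boundary).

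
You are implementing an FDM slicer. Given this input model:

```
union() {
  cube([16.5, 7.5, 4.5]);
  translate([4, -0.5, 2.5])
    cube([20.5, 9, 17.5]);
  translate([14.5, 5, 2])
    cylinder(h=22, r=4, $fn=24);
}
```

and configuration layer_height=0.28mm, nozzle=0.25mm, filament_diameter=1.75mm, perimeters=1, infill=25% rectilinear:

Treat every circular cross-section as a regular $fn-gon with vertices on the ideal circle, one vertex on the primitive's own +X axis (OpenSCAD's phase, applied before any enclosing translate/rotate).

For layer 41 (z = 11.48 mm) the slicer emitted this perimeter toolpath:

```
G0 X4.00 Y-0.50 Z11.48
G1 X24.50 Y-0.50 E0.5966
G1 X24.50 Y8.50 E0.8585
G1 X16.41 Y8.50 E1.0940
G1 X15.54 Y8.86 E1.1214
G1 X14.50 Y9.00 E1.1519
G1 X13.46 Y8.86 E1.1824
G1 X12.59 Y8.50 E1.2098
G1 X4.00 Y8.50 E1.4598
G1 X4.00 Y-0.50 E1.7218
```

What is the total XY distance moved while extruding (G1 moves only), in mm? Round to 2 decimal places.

Sum the Euclidean lengths of each G1 segment: total = 59.16 mm.

59.16 mm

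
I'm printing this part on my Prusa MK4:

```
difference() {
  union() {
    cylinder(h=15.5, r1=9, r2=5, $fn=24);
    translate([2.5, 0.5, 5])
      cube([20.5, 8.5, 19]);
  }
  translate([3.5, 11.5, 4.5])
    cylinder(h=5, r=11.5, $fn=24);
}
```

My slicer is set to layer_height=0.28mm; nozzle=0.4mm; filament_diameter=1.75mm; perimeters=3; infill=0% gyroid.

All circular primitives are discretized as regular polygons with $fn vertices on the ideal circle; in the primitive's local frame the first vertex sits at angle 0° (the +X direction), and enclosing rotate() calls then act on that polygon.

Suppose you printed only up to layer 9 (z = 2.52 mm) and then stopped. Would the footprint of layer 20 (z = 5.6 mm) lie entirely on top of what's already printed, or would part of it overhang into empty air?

part overhangs

Compare the two slices. At z = 2.52: the cone (r1=9→r2=5) has section circumradius 8.350 here — a regular 24-gon (area = (24/2)·8.350²·sin(360°/24) = 216.53 mm²); the cube at (2.5, 0.5) does not reach this height (z outside [5, 24]); Merging all regions: only the cone is present, so the union is just that shape — area = 216.53 mm²; the cylinder at (3.5, 11.5) is absent (z outside [4.5, 9.5]); After the difference (first − rest): none of the subtracted shapes is present at this height, so the result so far is unchanged — area = 216.53 mm². At z = 5.6: the cone contributes a regular 24-gon of circumradius 7.555 (interpolated between r1=9 and r2=5 at t=0.361) (area = (24/2)·7.555²·sin(360°/24) = 177.27 mm²); the cube at (2.5, 0.5) (footprint 20.5×8.5) is included at this height (area 174.25 mm²); Combining (union): the regions partially overlap — summed areas 351.52 mm² minus the doubly-counted overlap 23.37 mm² gives 328.14 mm² — area = 328.14 mm²; the cylinder at (3.5, 11.5): section is a regular 24-gon, circumradius r=11.5 (area = (24/2)·11.500²·sin(360°/24) = 410.75 mm²); After the difference (first − rest): starting from that combined region (328.14 mm²), the r=11.5 cylinder at (3.5, 11.5) partially overlaps it — only the 126.59 mm² overlap (of its 410.75 mm²) is removed, clipping the outline — area = 201.56 mm². Checking containment: at z = 5.6 the cross-section extends beyond the z = 2.52 cross-section by about 91.85 mm².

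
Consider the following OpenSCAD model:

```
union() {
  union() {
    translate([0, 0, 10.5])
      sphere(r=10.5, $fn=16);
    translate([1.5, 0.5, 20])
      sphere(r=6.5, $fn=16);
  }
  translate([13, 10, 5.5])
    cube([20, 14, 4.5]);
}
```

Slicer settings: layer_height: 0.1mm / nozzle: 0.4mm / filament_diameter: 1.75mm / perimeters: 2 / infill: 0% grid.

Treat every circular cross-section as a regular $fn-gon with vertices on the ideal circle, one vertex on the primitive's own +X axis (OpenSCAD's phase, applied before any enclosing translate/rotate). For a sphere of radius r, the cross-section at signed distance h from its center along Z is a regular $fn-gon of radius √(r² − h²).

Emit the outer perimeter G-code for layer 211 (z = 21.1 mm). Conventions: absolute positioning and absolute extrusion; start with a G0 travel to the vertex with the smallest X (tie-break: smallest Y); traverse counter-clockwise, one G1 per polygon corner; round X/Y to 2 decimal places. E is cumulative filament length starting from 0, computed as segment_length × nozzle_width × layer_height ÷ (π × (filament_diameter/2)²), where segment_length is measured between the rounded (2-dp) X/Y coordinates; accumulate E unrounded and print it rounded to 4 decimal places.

At z = 21.1 mm: the sphere is not intersected at this z (|z−center|=10.600 > r=10.5); the r=6.5 sphere at (1.5, 0.5) slices to a regular 16-gon of circumradius 6.406 (√(r²−h²) with h=1.1 from center); Merging all regions: only the r=6.5 sphere at (1.5, 0.5) is present, so the union is just that shape — 1 connected region; the cube at (13, 10) is absent (z outside [5.5, 10]); Merging all regions: only the result so far is present, so the union is just that shape — 1 connected region. The outline is a single polygon with 16 vertices. Extrusion per mm of travel: 0.4 × 0.1 / (π × 0.875²) = 0.016630. Accumulating E over each segment gives final E = 0.6652.

G0 X-4.91 Y0.50 Z21.10
G1 X-4.42 Y-1.95 E0.0416
G1 X-3.03 Y-4.03 E0.0832
G1 X-0.95 Y-5.42 E0.1248
G1 X1.50 Y-5.91 E0.1663
G1 X3.95 Y-5.42 E0.2079
G1 X6.03 Y-4.03 E0.2495
G1 X7.42 Y-1.95 E0.2911
G1 X7.91 Y0.50 E0.3326
G1 X7.42 Y2.95 E0.3742
G1 X6.03 Y5.03 E0.4158
G1 X3.95 Y6.42 E0.4574
G1 X1.50 Y6.91 E0.4989
G1 X-0.95 Y6.42 E0.5405
G1 X-3.03 Y5.03 E0.5821
G1 X-4.42 Y2.95 E0.6237
G1 X-4.91 Y0.50 E0.6652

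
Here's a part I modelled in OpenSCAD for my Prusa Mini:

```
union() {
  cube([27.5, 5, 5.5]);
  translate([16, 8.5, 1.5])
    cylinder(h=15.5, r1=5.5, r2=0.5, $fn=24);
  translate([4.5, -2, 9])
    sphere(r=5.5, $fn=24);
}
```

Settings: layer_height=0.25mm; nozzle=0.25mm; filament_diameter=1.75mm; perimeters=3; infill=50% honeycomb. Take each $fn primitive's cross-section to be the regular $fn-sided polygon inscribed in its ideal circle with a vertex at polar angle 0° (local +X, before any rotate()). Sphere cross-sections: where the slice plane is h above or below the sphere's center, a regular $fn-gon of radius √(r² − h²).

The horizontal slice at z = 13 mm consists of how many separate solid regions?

At z = 13 mm: the cube is not intersected at this z (z outside [0, 5.5]); the cone at (16, 8.5) contributes a regular 24-gon of circumradius 1.790 (interpolated between r1=5.5 and r2=0.5 at t=0.742); the sphere at (4.5, -2): section is a regular 24-gon, circumradius = √(r²−h²) = √(5.5²−4²) = 3.775; Combining (union): the 2 present regions are separate (no shared area or edge), so areas and boundary lengths simply add and each stays a separate island — 2 connected regions. The result has 2 disconnected regions.

2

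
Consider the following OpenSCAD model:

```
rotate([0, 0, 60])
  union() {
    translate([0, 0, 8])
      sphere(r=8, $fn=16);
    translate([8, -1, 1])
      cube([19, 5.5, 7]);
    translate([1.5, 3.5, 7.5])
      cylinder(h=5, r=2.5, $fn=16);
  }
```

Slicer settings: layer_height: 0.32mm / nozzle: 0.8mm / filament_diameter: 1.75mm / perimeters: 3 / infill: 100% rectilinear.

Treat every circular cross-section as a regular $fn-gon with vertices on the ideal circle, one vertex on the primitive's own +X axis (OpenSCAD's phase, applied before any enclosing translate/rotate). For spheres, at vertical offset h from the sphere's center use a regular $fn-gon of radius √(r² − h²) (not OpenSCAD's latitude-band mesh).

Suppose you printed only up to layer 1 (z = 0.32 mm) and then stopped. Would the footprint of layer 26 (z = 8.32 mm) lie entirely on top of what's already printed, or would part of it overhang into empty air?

part overhangs

Compare the two slices. At z = 0.32: the r=8 sphere contributes a regular 16-gon of circumradius √(8²−7.68²) = 2.240 (area = (16/2)·2.240²·sin(360°/16) = 15.36 mm²); the cube at (8, -1) is not intersected at this z (z outside [1, 8]); the cylinder at (1.5, 3.5) does not reach this height (z outside [7.5, 12.5]); Taking the union: only the r=8 sphere is present, so the union is just that shape — area = 15.36 mm²; (rotated 60° about Z; rotation is an isometry so areas/perimeters/island counts are preserved). At z = 8.32: the r=8 sphere slices to a regular 16-gon of circumradius 7.994 (√(r²−h²) with h=0.32 from center) (area = (16/2)·7.994²·sin(360°/16) = 195.62 mm²); the cube at (8, -1) is not intersected at this z (z outside [1, 8]); the r=2.5 cylinder at (1.5, 3.5) gives a regular 16-gon of circumradius 2.5 (constant along its height) (area = (16/2)·2.500²·sin(360°/16) = 19.13 mm²); Taking the union: the r=2.5 cylinder at (1.5, 3.5) lies entirely inside the r=8 sphere, so the union is just the r=8 sphere — area = 195.62 mm²; (whole slice rotated 60° about Z — lengths, areas and connectivity unchanged). Checking containment: at z = 8.32 the cross-section extends beyond the z = 0.32 cross-section by about 180.26 mm².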